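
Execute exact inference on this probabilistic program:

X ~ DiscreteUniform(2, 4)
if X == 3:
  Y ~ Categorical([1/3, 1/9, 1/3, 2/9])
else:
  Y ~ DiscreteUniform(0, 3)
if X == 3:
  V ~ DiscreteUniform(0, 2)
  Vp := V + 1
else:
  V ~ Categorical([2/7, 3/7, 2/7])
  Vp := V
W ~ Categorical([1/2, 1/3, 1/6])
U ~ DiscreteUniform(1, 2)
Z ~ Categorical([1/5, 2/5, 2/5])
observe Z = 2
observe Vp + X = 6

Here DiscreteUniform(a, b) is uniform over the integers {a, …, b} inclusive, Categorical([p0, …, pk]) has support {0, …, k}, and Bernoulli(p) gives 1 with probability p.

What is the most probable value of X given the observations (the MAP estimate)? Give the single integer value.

argmax_v P(X = v | obs) = 3

Enumerate traces; 48 have nonzero weight after conditioning:
  (X=3, Y=0, V=2, W=0, U=1, Z=2) weight 1/270
  (X=3, Y=0, V=2, W=0, U=2, Z=2) weight 1/270
  (X=3, Y=0, V=2, W=1, U=1, Z=2) weight 1/405
  (X=3, Y=0, V=2, W=1, U=2, Z=2) weight 1/405
  (X=3, Y=0, V=2, W=2, U=1, Z=2) weight 1/810
  (X=3, Y=0, V=2, W=2, U=2, Z=2) weight 1/810
  (X=3, Y=1, V=2, W=0, U=1, Z=2) weight 1/810
  (X=3, Y=1, V=2, W=0, U=2, Z=2) weight 1/810
  (X=4, Y=0, V=2, W=0, U=1, Z=2) weight 1/420
  … 39 more
Group by X:
  weight(X=3) = 2/45
  weight(X=4) = 4/105
Total weight = 2/45 + 4/105 = 26/315
P(X=3 | obs) = 2/45 / 26/315 = 7/13
P(X=4 | obs) = 4/105 / 26/315 = 6/13
argmax = 3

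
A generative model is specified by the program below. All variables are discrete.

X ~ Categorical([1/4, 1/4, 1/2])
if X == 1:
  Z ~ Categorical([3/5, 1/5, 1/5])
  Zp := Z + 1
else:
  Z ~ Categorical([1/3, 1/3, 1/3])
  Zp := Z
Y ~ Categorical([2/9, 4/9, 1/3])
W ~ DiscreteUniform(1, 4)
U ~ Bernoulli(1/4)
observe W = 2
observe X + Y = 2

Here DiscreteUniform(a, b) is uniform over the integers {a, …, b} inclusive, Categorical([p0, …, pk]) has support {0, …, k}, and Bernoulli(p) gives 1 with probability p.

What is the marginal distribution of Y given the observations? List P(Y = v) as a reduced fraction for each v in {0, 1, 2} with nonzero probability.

P(Y=0) = 4/11, P(Y=1) = 4/11, P(Y=2) = 3/11

Enumerate traces; 18 have nonzero weight after conditioning:
  (X=0, Z=0, Y=2, W=2, U=0) weight 1/192
  (X=0, Z=0, Y=2, W=2, U=1) weight 1/576
  (X=0, Z=1, Y=2, W=2, U=0) weight 1/192
  (X=0, Z=1, Y=2, W=2, U=1) weight 1/576
  (X=0, Z=2, Y=2, W=2, U=0) weight 1/192
  (X=0, Z=2, Y=2, W=2, U=1) weight 1/576
  (X=1, Z=0, Y=1, W=2, U=0) weight 1/80
  (X=1, Z=0, Y=1, W=2, U=1) weight 1/240
  (X=2, Z=0, Y=0, W=2, U=0) weight 1/144
  … 9 more
Group by Y:
  weight(Y=0) = 1/36
  weight(Y=1) = 1/36
  weight(Y=2) = 1/48
Total weight = 1/36 + 1/36 + 1/48 = 11/144
P(Y=0 | obs) = 1/36 / 11/144 = 4/11
P(Y=1 | obs) = 1/36 / 11/144 = 4/11
P(Y=2 | obs) = 1/48 / 11/144 = 3/11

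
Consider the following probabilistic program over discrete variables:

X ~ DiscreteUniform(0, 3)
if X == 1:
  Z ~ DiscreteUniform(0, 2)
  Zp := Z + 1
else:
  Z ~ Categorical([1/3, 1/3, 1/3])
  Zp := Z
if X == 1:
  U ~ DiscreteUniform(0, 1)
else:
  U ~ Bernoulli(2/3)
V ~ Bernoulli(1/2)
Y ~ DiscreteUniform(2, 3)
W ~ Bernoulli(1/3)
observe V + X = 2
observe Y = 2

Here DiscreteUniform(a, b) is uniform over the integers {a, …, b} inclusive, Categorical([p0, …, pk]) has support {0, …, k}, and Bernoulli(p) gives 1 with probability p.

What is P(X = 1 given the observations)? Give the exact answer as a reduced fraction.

P(X = 1 | obs) = 1/2

Enumerate traces; 24 have nonzero weight after conditioning:
  (X=1, Z=0, U=0, V=1, Y=2, W=0) weight 1/144
  (X=1, Z=0, U=0, V=1, Y=2, W=1) weight 1/288
  (X=1, Z=0, U=1, V=1, Y=2, W=0) weight 1/144
  (X=1, Z=0, U=1, V=1, Y=2, W=1) weight 1/288
  (X=1, Z=1, U=0, V=1, Y=2, W=0) weight 1/144
  (X=1, Z=1, U=0, V=1, Y=2, W=1) weight 1/288
  (X=1, Z=1, U=1, V=1, Y=2, W=0) weight 1/144
  (X=1, Z=1, U=1, V=1, Y=2, W=1) weight 1/288
  (X=2, Z=0, U=0, V=0, Y=2, W=0) weight 1/216
  … 15 more
Group by X:
  weight(X=1) = 1/16
  weight(X=2) = 1/16
Total weight = 1/16 + 1/16 = 1/8
P(X=1 | obs) = 1/16 / 1/8 = 1/2
P(X=2 | obs) = 1/16 / 1/8 = 1/2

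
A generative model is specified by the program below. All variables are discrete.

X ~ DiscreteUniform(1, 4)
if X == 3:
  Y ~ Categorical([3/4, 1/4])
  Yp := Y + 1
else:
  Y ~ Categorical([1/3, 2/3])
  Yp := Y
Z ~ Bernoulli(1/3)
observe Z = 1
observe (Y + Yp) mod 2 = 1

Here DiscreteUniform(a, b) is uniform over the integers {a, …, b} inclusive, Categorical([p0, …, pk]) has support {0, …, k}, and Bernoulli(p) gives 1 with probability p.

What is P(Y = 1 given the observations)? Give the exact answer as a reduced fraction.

Enumerate traces; 2 have nonzero weight after conditioning:
  (X=3, Y=0, Z=1) weight 1/16
  (X=3, Y=1, Z=1) weight 1/48
Group by Y:
  weight(Y=0) = 1/16
  weight(Y=1) = 1/48
Total weight = 1/16 + 1/48 = 1/12
P(Y=0 | obs) = 1/16 / 1/12 = 3/4
P(Y=1 | obs) = 1/48 / 1/12 = 1/4

P(Y = 1 | obs) = 1/4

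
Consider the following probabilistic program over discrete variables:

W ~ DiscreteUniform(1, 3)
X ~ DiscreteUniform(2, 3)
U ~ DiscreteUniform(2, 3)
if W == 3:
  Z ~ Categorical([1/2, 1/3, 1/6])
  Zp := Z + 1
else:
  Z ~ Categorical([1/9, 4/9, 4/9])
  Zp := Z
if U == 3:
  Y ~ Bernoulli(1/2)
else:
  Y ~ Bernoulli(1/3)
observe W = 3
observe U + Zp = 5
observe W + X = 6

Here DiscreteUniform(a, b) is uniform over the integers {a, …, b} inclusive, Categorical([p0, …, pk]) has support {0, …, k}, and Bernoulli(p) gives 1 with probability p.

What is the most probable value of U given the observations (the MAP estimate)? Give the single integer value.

argmax_v P(U = v | obs) = 3

Enumerate traces; 4 have nonzero weight after conditioning:
  (W=3, X=3, U=2, Z=2, Y=0) weight 1/108
  (W=3, X=3, U=2, Z=2, Y=1) weight 1/216
  (W=3, X=3, U=3, Z=1, Y=0) weight 1/72
  (W=3, X=3, U=3, Z=1, Y=1) weight 1/72
Group by U:
  weight(U=2) = 1/72
  weight(U=3) = 1/36
Total weight = 1/72 + 1/36 = 1/24
P(U=2 | obs) = 1/72 / 1/24 = 1/3
P(U=3 | obs) = 1/36 / 1/24 = 2/3
argmax = 3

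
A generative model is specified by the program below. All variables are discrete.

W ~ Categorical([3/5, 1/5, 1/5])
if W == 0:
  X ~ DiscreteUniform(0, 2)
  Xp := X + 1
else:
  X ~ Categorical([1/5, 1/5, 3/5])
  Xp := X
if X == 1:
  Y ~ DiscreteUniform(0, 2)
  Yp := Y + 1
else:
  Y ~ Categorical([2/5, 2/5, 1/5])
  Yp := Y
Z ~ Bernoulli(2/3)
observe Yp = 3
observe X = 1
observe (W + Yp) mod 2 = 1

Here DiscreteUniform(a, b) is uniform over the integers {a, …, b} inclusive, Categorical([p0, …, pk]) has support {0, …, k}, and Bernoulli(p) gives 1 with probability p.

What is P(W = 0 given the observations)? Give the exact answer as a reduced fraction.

Enumerate traces; 4 have nonzero weight after conditioning:
  (W=0, X=1, Y=2, Z=0) weight 1/45
  (W=0, X=1, Y=2, Z=1) weight 2/45
  (W=2, X=1, Y=2, Z=0) weight 1/225
  (W=2, X=1, Y=2, Z=1) weight 2/225
Group by W:
  weight(W=0) = 1/15
  weight(W=2) = 1/75
Total weight = 1/15 + 1/75 = 2/25
P(W=0 | obs) = 1/15 / 2/25 = 5/6
P(W=2 | obs) = 1/75 / 2/25 = 1/6

P(W = 0 | obs) = 5/6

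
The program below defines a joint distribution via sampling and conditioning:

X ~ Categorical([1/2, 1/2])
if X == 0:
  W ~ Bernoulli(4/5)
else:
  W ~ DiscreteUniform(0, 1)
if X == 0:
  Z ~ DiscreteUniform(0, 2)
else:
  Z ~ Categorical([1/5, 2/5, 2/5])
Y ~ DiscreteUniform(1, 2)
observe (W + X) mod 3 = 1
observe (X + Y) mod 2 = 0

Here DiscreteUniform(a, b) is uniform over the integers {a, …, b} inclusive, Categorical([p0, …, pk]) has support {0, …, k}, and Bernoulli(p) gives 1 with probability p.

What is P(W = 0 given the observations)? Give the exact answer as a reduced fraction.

Enumerate traces; 6 have nonzero weight after conditioning:
  (X=0, W=1, Z=0, Y=2) weight 1/15
  (X=0, W=1, Z=1, Y=2) weight 1/15
  (X=0, W=1, Z=2, Y=2) weight 1/15
  (X=1, W=0, Z=0, Y=1) weight 1/40
  (X=1, W=0, Z=1, Y=1) weight 1/20
  (X=1, W=0, Z=2, Y=1) weight 1/20
Group by W:
  weight(W=0) = 1/8
  weight(W=1) = 1/5
Total weight = 1/8 + 1/5 = 13/40
P(W=0 | obs) = 1/8 / 13/40 = 5/13
P(W=1 | obs) = 1/5 / 13/40 = 8/13

P(W = 0 | obs) = 5/13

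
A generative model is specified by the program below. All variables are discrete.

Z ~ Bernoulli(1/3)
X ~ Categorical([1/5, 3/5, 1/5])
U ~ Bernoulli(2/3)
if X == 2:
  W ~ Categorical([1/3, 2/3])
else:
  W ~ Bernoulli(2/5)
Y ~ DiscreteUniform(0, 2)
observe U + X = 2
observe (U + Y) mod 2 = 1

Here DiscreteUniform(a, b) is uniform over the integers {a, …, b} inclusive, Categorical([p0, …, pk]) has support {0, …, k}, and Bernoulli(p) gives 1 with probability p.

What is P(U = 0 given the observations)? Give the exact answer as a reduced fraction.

P(U = 0 | obs) = 1/13

Enumerate traces; 12 have nonzero weight after conditioning:
  (Z=0, X=1, U=1, W=0, Y=0) weight 4/75
  (Z=0, X=1, U=1, W=0, Y=2) weight 4/75
  (Z=0, X=1, U=1, W=1, Y=0) weight 8/225
  (Z=0, X=1, U=1, W=1, Y=2) weight 8/225
  (Z=0, X=2, U=0, W=0, Y=1) weight 2/405
  (Z=0, X=2, U=0, W=1, Y=1) weight 4/405
  (Z=1, X=1, U=1, W=0, Y=0) weight 2/75
  (Z=1, X=1, U=1, W=0, Y=2) weight 2/75
  … 4 more
Group by U:
  weight(U=0) = 1/45
  weight(U=1) = 4/15
Total weight = 1/45 + 4/15 = 13/45
P(U=0 | obs) = 1/45 / 13/45 = 1/13
P(U=1 | obs) = 4/15 / 13/45 = 12/13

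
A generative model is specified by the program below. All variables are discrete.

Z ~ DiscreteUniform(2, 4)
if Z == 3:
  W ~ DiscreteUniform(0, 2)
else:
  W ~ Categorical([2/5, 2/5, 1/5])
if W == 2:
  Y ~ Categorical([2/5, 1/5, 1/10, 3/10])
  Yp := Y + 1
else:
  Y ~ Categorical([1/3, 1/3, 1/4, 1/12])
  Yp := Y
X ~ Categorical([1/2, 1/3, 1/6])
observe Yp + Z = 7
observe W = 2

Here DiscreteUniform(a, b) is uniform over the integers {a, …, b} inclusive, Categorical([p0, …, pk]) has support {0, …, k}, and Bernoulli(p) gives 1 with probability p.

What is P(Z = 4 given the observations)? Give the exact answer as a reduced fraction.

P(Z = 4 | obs) = 1/6

Enumerate traces; 6 have nonzero weight after conditioning:
  (Z=3, W=2, Y=3, X=0) weight 1/60
  (Z=3, W=2, Y=3, X=1) weight 1/90
  (Z=3, W=2, Y=3, X=2) weight 1/180
  (Z=4, W=2, Y=2, X=0) weight 1/300
  (Z=4, W=2, Y=2, X=1) weight 1/450
  (Z=4, W=2, Y=2, X=2) weight 1/900
Group by Z:
  weight(Z=3) = 1/30
  weight(Z=4) = 1/150
Total weight = 1/30 + 1/150 = 1/25
P(Z=3 | obs) = 1/30 / 1/25 = 5/6
P(Z=4 | obs) = 1/150 / 1/25 = 1/6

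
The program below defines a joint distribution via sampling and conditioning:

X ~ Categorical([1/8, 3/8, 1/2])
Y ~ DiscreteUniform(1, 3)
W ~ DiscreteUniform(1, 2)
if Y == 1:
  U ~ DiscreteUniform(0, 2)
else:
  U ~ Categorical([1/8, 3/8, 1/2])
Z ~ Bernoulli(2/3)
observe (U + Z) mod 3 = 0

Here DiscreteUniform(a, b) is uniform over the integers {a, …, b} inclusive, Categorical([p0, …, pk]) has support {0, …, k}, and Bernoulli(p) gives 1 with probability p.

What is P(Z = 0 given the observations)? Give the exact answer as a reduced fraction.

P(Z = 0 | obs) = 7/39

Enumerate traces; 36 have nonzero weight after conditioning:
  (X=0, Y=1, W=1, U=0, Z=0) weight 1/432
  (X=0, Y=1, W=1, U=2, Z=1) weight 1/216
  (X=0, Y=1, W=2, U=0, Z=0) weight 1/432
  (X=0, Y=1, W=2, U=2, Z=1) weight 1/216
  (X=0, Y=2, W=1, U=0, Z=0) weight 1/1152
  (X=0, Y=2, W=1, U=2, Z=1) weight 1/144
  (X=0, Y=2, W=2, U=0, Z=0) weight 1/1152
  (X=0, Y=2, W=2, U=2, Z=1) weight 1/144
  … 28 more
Group by Z:
  weight(Z=0) = 7/108
  weight(Z=1) = 8/27
Total weight = 7/108 + 8/27 = 13/36
P(Z=0 | obs) = 7/108 / 13/36 = 7/39
P(Z=1 | obs) = 8/27 / 13/36 = 32/39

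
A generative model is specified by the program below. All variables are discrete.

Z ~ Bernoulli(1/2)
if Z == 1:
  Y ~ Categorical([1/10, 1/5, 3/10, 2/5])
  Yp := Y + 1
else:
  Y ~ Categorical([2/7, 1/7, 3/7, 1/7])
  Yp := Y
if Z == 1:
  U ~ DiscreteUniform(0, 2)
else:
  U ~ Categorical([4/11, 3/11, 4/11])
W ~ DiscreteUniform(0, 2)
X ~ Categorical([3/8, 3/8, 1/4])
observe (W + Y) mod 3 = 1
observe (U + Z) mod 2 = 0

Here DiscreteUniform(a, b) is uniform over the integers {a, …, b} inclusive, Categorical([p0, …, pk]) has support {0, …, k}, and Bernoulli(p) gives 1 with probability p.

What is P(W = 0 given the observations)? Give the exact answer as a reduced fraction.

P(W = 0 | obs) = 197/1225

Enumerate traces; 36 have nonzero weight after conditioning:
  (Z=0, Y=0, U=0, W=1, X=0) weight 1/154
  (Z=0, Y=0, U=0, W=1, X=1) weight 1/154
  (Z=0, Y=0, U=0, W=1, X=2) weight 1/231
  (Z=0, Y=0, U=2, W=1, X=0) weight 1/154
  (Z=0, Y=0, U=2, W=1, X=1) weight 1/154
  (Z=0, Y=0, U=2, W=1, X=2) weight 1/231
  (Z=0, Y=1, U=0, W=0, X=0) weight 1/308
  (Z=0, Y=1, U=0, W=0, X=1) weight 1/308
  (Z=0, Y=2, U=0, W=2, X=0) weight 3/308
  … 27 more
Group by W:
  weight(W=0) = 197/6930
  weight(W=1) = 221/2772
  weight(W=2) = 317/4620
Total weight = 197/6930 + 221/2772 + 317/4620 = 35/198
P(W=0 | obs) = 197/6930 / 35/198 = 197/1225
P(W=1 | obs) = 221/2772 / 35/198 = 221/490
P(W=2 | obs) = 317/4620 / 35/198 = 951/2450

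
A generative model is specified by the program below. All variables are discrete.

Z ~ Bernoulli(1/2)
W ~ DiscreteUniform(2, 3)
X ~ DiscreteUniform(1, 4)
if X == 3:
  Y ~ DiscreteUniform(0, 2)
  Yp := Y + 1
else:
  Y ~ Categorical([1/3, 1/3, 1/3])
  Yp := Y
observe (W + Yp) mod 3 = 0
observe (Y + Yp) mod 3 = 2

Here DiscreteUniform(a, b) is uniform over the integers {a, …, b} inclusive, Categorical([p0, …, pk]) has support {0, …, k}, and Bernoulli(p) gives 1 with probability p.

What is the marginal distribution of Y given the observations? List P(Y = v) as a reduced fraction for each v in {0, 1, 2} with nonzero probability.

P(Y=1) = 3/4, P(Y=2) = 1/4

Enumerate traces; 8 have nonzero weight after conditioning:
  (Z=0, W=2, X=1, Y=1) weight 1/48
  (Z=0, W=2, X=2, Y=1) weight 1/48
  (Z=0, W=2, X=4, Y=1) weight 1/48
  (Z=0, W=3, X=3, Y=2) weight 1/48
  (Z=1, W=2, X=1, Y=1) weight 1/48
  (Z=1, W=2, X=2, Y=1) weight 1/48
  (Z=1, W=2, X=4, Y=1) weight 1/48
  (Z=1, W=3, X=3, Y=2) weight 1/48
Group by Y:
  weight(Y=1) = 1/8
  weight(Y=2) = 1/24
Total weight = 1/8 + 1/24 = 1/6
P(Y=1 | obs) = 1/8 / 1/6 = 3/4
P(Y=2 | obs) = 1/24 / 1/6 = 1/4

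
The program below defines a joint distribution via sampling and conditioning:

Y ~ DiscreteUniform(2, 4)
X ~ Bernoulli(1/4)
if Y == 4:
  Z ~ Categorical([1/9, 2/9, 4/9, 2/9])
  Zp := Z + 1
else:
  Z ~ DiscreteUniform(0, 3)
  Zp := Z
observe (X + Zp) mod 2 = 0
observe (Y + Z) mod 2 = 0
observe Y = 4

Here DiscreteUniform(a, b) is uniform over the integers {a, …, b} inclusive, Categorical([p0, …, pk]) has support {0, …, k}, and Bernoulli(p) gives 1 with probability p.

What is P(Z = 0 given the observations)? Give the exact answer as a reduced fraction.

Enumerate traces; 2 have nonzero weight after conditioning:
  (Y=4, X=1, Z=0) weight 1/108
  (Y=4, X=1, Z=2) weight 1/27
Group by Z:
  weight(Z=0) = 1/108
  weight(Z=2) = 1/27
Total weight = 1/108 + 1/27 = 5/108
P(Z=0 | obs) = 1/108 / 5/108 = 1/5
P(Z=2 | obs) = 1/27 / 5/108 = 4/5

P(Z = 0 | obs) = 1/5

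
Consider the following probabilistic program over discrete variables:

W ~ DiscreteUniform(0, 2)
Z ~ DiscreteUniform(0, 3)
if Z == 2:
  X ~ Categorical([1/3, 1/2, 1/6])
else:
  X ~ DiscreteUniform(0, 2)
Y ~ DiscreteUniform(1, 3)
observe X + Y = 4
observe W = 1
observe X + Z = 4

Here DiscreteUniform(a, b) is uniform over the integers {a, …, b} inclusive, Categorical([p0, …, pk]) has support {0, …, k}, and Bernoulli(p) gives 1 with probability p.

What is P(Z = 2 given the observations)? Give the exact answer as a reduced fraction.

P(Z = 2 | obs) = 1/3

Enumerate traces; 2 have nonzero weight after conditioning:
  (W=1, Z=2, X=2, Y=2) weight 1/216
  (W=1, Z=3, X=1, Y=3) weight 1/108
Group by Z:
  weight(Z=2) = 1/216
  weight(Z=3) = 1/108
Total weight = 1/216 + 1/108 = 1/72
P(Z=2 | obs) = 1/216 / 1/72 = 1/3
P(Z=3 | obs) = 1/108 / 1/72 = 2/3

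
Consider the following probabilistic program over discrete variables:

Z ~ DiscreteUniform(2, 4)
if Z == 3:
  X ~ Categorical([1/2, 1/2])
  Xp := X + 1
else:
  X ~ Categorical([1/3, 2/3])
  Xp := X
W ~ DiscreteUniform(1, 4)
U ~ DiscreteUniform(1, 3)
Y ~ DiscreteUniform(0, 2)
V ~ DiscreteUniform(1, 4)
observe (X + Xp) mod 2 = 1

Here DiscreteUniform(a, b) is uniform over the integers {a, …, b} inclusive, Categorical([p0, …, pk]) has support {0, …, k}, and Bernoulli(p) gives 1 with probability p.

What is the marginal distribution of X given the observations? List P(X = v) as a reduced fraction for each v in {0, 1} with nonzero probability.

Enumerate traces; 288 have nonzero weight after conditioning:
  (Z=3, X=0, W=1, U=1, Y=0, V=1) weight 1/864
  (Z=3, X=0, W=1, U=1, Y=0, V=2) weight 1/864
  (Z=3, X=0, W=1, U=1, Y=0, V=3) weight 1/864
  (Z=3, X=0, W=1, U=1, Y=0, V=4) weight 1/864
  (Z=3, X=0, W=1, U=1, Y=1, V=1) weight 1/864
  (Z=3, X=0, W=1, U=1, Y=1, V=2) weight 1/864
  (Z=3, X=0, W=1, U=1, Y=1, V=3) weight 1/864
  (Z=3, X=0, W=1, U=1, Y=1, V=4) weight 1/864
  (Z=3, X=1, W=1, U=1, Y=0, V=1) weight 1/864
  … 279 more
Group by X:
  weight(X=0) = 1/6
  weight(X=1) = 1/6
Total weight = 1/6 + 1/6 = 1/3
P(X=0 | obs) = 1/6 / 1/3 = 1/2
P(X=1 | obs) = 1/6 / 1/3 = 1/2

P(X=0) = 1/2, P(X=1) = 1/2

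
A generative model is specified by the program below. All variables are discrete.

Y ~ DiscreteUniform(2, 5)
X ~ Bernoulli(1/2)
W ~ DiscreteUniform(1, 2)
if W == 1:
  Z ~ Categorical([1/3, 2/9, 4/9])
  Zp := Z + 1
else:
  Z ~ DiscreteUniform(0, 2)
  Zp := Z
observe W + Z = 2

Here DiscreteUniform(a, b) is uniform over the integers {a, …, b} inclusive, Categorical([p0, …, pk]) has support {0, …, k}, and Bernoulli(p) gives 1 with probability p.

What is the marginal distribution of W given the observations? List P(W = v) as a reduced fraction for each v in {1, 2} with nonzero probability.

Enumerate traces; 16 have nonzero weight after conditioning:
  (Y=2, X=0, W=1, Z=1) weight 1/72
  (Y=2, X=0, W=2, Z=0) weight 1/48
  (Y=2, X=1, W=1, Z=1) weight 1/72
  (Y=2, X=1, W=2, Z=0) weight 1/48
  (Y=3, X=0, W=1, Z=1) weight 1/72
  (Y=3, X=0, W=2, Z=0) weight 1/48
  (Y=3, X=1, W=1, Z=1) weight 1/72
  (Y=3, X=1, W=2, Z=0) weight 1/48
  … 8 more
Group by W:
  weight(W=1) = 1/9
  weight(W=2) = 1/6
Total weight = 1/9 + 1/6 = 5/18
P(W=1 | obs) = 1/9 / 5/18 = 2/5
P(W=2 | obs) = 1/6 / 5/18 = 3/5

P(W=1) = 2/5, P(W=2) = 3/5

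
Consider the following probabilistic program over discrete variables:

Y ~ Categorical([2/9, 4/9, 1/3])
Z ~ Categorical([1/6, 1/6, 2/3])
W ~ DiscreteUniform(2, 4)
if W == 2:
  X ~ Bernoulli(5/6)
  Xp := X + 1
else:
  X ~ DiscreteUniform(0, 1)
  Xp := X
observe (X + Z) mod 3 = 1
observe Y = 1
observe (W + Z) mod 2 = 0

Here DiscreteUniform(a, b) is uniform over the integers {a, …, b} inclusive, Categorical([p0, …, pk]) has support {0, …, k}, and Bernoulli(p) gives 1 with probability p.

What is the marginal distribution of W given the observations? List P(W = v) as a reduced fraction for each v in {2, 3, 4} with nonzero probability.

P(W=2) = 5/11, P(W=3) = 3/11, P(W=4) = 3/11

Enumerate traces; 3 have nonzero weight after conditioning:
  (Y=1, Z=0, W=2, X=1) weight 5/243
  (Y=1, Z=0, W=4, X=1) weight 1/81
  (Y=1, Z=1, W=3, X=0) weight 1/81
Group by W:
  weight(W=2) = 5/243
  weight(W=3) = 1/81
  weight(W=4) = 1/81
Total weight = 5/243 + 1/81 + 1/81 = 11/243
P(W=2 | obs) = 5/243 / 11/243 = 5/11
P(W=3 | obs) = 1/81 / 11/243 = 3/11
P(W=4 | obs) = 1/81 / 11/243 = 3/11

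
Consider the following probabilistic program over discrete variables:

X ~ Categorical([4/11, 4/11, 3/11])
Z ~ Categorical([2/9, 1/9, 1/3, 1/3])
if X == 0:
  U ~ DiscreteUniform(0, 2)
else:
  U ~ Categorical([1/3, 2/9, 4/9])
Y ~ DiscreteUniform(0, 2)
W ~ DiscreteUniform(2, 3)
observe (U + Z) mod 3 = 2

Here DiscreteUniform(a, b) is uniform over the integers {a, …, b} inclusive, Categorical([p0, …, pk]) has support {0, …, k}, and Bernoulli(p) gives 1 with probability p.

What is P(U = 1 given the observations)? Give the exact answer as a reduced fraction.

P(U = 1 | obs) = 2/25

Enumerate traces; 72 have nonzero weight after conditioning:
  (X=0, Z=0, U=2, Y=0, W=2) weight 4/891
  (X=0, Z=0, U=2, Y=0, W=3) weight 4/891
  (X=0, Z=0, U=2, Y=1, W=2) weight 4/891
  (X=0, Z=0, U=2, Y=1, W=3) weight 4/891
  (X=0, Z=0, U=2, Y=2, W=2) weight 4/891
  (X=0, Z=0, U=2, Y=2, W=3) weight 4/891
  (X=0, Z=1, U=1, Y=0, W=2) weight 2/891
  (X=0, Z=1, U=1, Y=0, W=3) weight 2/891
  (X=0, Z=2, U=0, Y=0, W=2) weight 2/297
  … 63 more
Group by U:
  weight(U=0) = 1/9
  weight(U=1) = 26/891
  weight(U=2) = 200/891
Total weight = 1/9 + 26/891 + 200/891 = 325/891
P(U=0 | obs) = 1/9 / 325/891 = 99/325
P(U=1 | obs) = 26/891 / 325/891 = 2/25
P(U=2 | obs) = 200/891 / 325/891 = 8/13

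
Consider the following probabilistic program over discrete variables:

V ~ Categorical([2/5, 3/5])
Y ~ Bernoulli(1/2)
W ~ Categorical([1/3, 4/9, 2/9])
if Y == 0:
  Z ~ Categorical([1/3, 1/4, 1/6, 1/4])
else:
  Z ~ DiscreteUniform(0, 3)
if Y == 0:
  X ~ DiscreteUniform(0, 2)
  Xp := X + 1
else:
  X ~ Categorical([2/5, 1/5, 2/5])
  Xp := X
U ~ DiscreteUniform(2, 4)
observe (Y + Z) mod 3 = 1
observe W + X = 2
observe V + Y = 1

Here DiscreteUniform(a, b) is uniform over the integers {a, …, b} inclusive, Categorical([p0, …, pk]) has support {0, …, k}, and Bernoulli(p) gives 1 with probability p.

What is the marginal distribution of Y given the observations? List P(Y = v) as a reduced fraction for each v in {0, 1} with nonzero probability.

P(Y=0) = 45/101, P(Y=1) = 56/101

Enumerate traces; 27 have nonzero weight after conditioning:
  (V=0, Y=1, W=0, Z=0, X=2, U=2) weight 1/450
  (V=0, Y=1, W=0, Z=0, X=2, U=3) weight 1/450
  (V=0, Y=1, W=0, Z=0, X=2, U=4) weight 1/450
  (V=0, Y=1, W=0, Z=3, X=2, U=2) weight 1/450
  (V=0, Y=1, W=0, Z=3, X=2, U=3) weight 1/450
  (V=0, Y=1, W=0, Z=3, X=2, U=4) weight 1/450
  (V=0, Y=1, W=1, Z=0, X=1, U=2) weight 1/675
  (V=0, Y=1, W=1, Z=0, X=1, U=3) weight 1/675
  (V=1, Y=0, W=0, Z=1, X=2, U=2) weight 1/360
  … 18 more
Group by Y:
  weight(Y=0) = 1/40
  weight(Y=1) = 7/225
Total weight = 1/40 + 7/225 = 101/1800
P(Y=0 | obs) = 1/40 / 101/1800 = 45/101
P(Y=1 | obs) = 7/225 / 101/1800 = 56/101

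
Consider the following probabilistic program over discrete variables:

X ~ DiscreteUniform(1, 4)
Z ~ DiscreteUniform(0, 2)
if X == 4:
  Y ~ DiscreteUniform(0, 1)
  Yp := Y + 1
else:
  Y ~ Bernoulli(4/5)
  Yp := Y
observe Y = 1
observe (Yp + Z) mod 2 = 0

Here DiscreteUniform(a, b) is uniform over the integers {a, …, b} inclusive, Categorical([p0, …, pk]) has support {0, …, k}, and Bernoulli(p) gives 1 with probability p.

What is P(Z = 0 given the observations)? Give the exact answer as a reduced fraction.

Enumerate traces; 5 have nonzero weight after conditioning:
  (X=1, Z=1, Y=1) weight 1/15
  (X=2, Z=1, Y=1) weight 1/15
  (X=3, Z=1, Y=1) weight 1/15
  (X=4, Z=0, Y=1) weight 1/24
  (X=4, Z=2, Y=1) weight 1/24
Group by Z:
  weight(Z=0) = 1/24
  weight(Z=1) = 1/5
  weight(Z=2) = 1/24
Total weight = 1/24 + 1/5 + 1/24 = 17/60
P(Z=0 | obs) = 1/24 / 17/60 = 5/34
P(Z=1 | obs) = 1/5 / 17/60 = 12/17
P(Z=2 | obs) = 1/24 / 17/60 = 5/34

P(Z = 0 | obs) = 5/34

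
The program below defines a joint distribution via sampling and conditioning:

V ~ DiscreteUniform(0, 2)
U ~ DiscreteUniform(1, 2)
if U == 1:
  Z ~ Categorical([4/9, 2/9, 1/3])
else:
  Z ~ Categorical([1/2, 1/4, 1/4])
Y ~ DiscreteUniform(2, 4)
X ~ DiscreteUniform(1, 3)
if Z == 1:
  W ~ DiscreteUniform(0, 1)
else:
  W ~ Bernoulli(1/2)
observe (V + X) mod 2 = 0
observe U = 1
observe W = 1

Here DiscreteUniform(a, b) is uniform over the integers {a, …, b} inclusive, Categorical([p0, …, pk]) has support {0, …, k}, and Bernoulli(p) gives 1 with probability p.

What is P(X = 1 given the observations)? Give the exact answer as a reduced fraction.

Enumerate traces; 36 have nonzero weight after conditioning:
  (V=0, U=1, Z=0, Y=2, X=2, W=1) weight 1/243
  (V=0, U=1, Z=0, Y=3, X=2, W=1) weight 1/243
  (V=0, U=1, Z=0, Y=4, X=2, W=1) weight 1/243
  (V=0, U=1, Z=1, Y=2, X=2, W=1) weight 1/486
  (V=0, U=1, Z=1, Y=3, X=2, W=1) weight 1/486
  (V=0, U=1, Z=1, Y=4, X=2, W=1) weight 1/486
  (V=0, U=1, Z=2, Y=2, X=2, W=1) weight 1/324
  (V=0, U=1, Z=2, Y=3, X=2, W=1) weight 1/324
  (V=1, U=1, Z=0, Y=2, X=1, W=1) weight 1/243
  (V=1, U=1, Z=0, Y=2, X=3, W=1) weight 1/243
  … 26 more
Group by X:
  weight(X=1) = 1/36
  weight(X=2) = 1/18
  weight(X=3) = 1/36
Total weight = 1/36 + 1/18 + 1/36 = 1/9
P(X=1 | obs) = 1/36 / 1/9 = 1/4
P(X=2 | obs) = 1/18 / 1/9 = 1/2
P(X=3 | obs) = 1/36 / 1/9 = 1/4

P(X = 1 | obs) = 1/4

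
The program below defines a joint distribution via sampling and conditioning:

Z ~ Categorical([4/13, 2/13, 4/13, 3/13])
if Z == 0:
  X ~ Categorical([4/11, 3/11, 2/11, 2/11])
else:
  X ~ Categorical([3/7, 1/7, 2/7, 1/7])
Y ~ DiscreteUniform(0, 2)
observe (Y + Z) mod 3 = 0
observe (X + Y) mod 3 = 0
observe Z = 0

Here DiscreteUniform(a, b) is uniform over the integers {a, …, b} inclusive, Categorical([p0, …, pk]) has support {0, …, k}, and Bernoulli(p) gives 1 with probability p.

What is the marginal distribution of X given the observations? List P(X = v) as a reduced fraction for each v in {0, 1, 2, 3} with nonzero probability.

P(X=0) = 2/3, P(X=3) = 1/3

Enumerate traces; 2 have nonzero weight after conditioning:
  (Z=0, X=0, Y=0) weight 16/429
  (Z=0, X=3, Y=0) weight 8/429
Group by X:
  weight(X=0) = 16/429
  weight(X=3) = 8/429
Total weight = 16/429 + 8/429 = 8/143
P(X=0 | obs) = 16/429 / 8/143 = 2/3
P(X=3 | obs) = 8/429 / 8/143 = 1/3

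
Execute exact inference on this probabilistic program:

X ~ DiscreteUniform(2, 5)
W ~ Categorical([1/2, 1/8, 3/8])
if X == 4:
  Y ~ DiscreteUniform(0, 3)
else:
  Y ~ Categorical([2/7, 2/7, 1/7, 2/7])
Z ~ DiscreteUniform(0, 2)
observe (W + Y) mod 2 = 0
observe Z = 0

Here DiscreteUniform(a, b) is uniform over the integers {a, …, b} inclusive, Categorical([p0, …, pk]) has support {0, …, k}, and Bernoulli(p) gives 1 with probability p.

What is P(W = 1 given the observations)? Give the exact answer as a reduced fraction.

P(W = 1 | obs) = 31/206

Enumerate traces; 24 have nonzero weight after conditioning:
  (X=2, W=0, Y=0, Z=0) weight 1/84
  (X=2, W=0, Y=2, Z=0) weight 1/168
  (X=2, W=1, Y=1, Z=0) weight 1/336
  (X=2, W=1, Y=3, Z=0) weight 1/336
  (X=2, W=2, Y=0, Z=0) weight 1/112
  (X=2, W=2, Y=2, Z=0) weight 1/224
  (X=3, W=0, Y=0, Z=0) weight 1/84
  (X=3, W=0, Y=2, Z=0) weight 1/168
  … 16 more
Group by W:
  weight(W=0) = 25/336
  weight(W=1) = 31/1344
  weight(W=2) = 25/448
Total weight = 25/336 + 31/1344 + 25/448 = 103/672
P(W=0 | obs) = 25/336 / 103/672 = 50/103
P(W=1 | obs) = 31/1344 / 103/672 = 31/206
P(W=2 | obs) = 25/448 / 103/672 = 75/206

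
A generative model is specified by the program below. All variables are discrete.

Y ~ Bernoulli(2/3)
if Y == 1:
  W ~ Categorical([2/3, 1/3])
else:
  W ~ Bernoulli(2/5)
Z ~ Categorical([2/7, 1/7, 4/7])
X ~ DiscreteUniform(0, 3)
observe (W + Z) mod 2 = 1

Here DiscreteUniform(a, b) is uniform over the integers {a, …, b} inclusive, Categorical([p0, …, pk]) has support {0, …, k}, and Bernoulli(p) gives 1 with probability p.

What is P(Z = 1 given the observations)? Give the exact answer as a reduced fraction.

Enumerate traces; 24 have nonzero weight after conditioning:
  (Y=0, W=0, Z=1, X=0) weight 1/140
  (Y=0, W=0, Z=1, X=1) weight 1/140
  (Y=0, W=0, Z=1, X=2) weight 1/140
  (Y=0, W=0, Z=1, X=3) weight 1/140
  (Y=0, W=1, Z=0, X=0) weight 1/105
  (Y=0, W=1, Z=0, X=1) weight 1/105
  (Y=0, W=1, Z=0, X=2) weight 1/105
  (Y=0, W=1, Z=0, X=3) weight 1/105
  (Y=0, W=1, Z=2, X=0) weight 2/105
  … 15 more
Group by Z:
  weight(Z=0) = 32/315
  weight(Z=1) = 29/315
  weight(Z=2) = 64/315
Total weight = 32/315 + 29/315 + 64/315 = 25/63
P(Z=0 | obs) = 32/315 / 25/63 = 32/125
P(Z=1 | obs) = 29/315 / 25/63 = 29/125
P(Z=2 | obs) = 64/315 / 25/63 = 64/125

P(Z = 1 | obs) = 29/125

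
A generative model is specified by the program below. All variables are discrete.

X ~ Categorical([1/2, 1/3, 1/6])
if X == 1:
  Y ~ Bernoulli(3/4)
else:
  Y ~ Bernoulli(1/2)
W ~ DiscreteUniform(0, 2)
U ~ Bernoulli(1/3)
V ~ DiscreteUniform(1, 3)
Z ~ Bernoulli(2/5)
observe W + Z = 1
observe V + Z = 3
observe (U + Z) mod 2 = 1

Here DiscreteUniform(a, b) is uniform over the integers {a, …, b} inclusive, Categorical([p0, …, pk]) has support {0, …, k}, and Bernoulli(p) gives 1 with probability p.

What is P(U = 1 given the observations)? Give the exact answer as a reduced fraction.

Enumerate traces; 12 have nonzero weight after conditioning:
  (X=0, Y=0, W=0, U=0, V=2, Z=1) weight 1/135
  (X=0, Y=0, W=1, U=1, V=3, Z=0) weight 1/180
  (X=0, Y=1, W=0, U=0, V=2, Z=1) weight 1/135
  (X=0, Y=1, W=1, U=1, V=3, Z=0) weight 1/180
  (X=1, Y=0, W=0, U=0, V=2, Z=1) weight 1/405
  (X=1, Y=0, W=1, U=1, V=3, Z=0) weight 1/540
  (X=1, Y=1, W=0, U=0, V=2, Z=1) weight 1/135
  (X=1, Y=1, W=1, U=1, V=3, Z=0) weight 1/180
  … 4 more
Group by U:
  weight(U=0) = 4/135
  weight(U=1) = 1/45
Total weight = 4/135 + 1/45 = 7/135
P(U=0 | obs) = 4/135 / 7/135 = 4/7
P(U=1 | obs) = 1/45 / 7/135 = 3/7

P(U = 1 | obs) = 3/7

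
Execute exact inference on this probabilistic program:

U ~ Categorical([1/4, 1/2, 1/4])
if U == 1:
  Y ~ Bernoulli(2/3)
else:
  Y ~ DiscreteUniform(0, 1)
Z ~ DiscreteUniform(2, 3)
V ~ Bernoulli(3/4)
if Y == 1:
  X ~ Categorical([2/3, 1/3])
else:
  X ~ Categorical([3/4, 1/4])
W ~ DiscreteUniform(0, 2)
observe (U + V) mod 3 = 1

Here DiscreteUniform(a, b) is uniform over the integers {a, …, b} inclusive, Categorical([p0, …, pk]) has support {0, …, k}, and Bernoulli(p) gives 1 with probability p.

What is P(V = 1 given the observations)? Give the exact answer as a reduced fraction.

P(V = 1 | obs) = 3/5

Enumerate traces; 48 have nonzero weight after conditioning:
  (U=0, Y=0, Z=2, V=1, X=0, W=0) weight 3/256
  (U=0, Y=0, Z=2, V=1, X=0, W=1) weight 3/256
  (U=0, Y=0, Z=2, V=1, X=0, W=2) weight 3/256
  (U=0, Y=0, Z=2, V=1, X=1, W=0) weight 1/256
  (U=0, Y=0, Z=2, V=1, X=1, W=1) weight 1/256
  (U=0, Y=0, Z=2, V=1, X=1, W=2) weight 1/256
  (U=0, Y=0, Z=3, V=1, X=0, W=0) weight 3/256
  (U=0, Y=0, Z=3, V=1, X=0, W=1) weight 3/256
  (U=1, Y=0, Z=2, V=0, X=0, W=0) weight 1/192
  … 39 more
Group by V:
  weight(V=0) = 1/8
  weight(V=1) = 3/16
Total weight = 1/8 + 3/16 = 5/16
P(V=0 | obs) = 1/8 / 5/16 = 2/5
P(V=1 | obs) = 3/16 / 5/16 = 3/5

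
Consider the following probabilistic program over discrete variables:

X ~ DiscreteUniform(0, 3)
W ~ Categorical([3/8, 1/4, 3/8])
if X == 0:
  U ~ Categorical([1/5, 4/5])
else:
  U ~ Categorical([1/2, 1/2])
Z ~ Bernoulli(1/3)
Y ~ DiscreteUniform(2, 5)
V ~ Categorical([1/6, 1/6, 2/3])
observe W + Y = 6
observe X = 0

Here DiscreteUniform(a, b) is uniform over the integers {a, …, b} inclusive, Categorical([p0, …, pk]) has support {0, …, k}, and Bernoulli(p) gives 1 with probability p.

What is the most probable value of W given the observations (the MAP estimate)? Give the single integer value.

argmax_v P(W = v | obs) = 2

Enumerate traces; 24 have nonzero weight after conditioning:
  (X=0, W=1, U=0, Z=0, Y=5, V=0) weight 1/2880
  (X=0, W=1, U=0, Z=0, Y=5, V=1) weight 1/2880
  (X=0, W=1, U=0, Z=0, Y=5, V=2) weight 1/720
  (X=0, W=1, U=0, Z=1, Y=5, V=0) weight 1/5760
  (X=0, W=1, U=0, Z=1, Y=5, V=1) weight 1/5760
  (X=0, W=1, U=0, Z=1, Y=5, V=2) weight 1/1440
  (X=0, W=1, U=1, Z=0, Y=5, V=0) weight 1/720
  (X=0, W=1, U=1, Z=0, Y=5, V=1) weight 1/720
  (X=0, W=2, U=0, Z=0, Y=4, V=0) weight 1/1920
  … 15 more
Group by W:
  weight(W=1) = 1/64
  weight(W=2) = 3/128
Total weight = 1/64 + 3/128 = 5/128
P(W=1 | obs) = 1/64 / 5/128 = 2/5
P(W=2 | obs) = 3/128 / 5/128 = 3/5
argmax = 2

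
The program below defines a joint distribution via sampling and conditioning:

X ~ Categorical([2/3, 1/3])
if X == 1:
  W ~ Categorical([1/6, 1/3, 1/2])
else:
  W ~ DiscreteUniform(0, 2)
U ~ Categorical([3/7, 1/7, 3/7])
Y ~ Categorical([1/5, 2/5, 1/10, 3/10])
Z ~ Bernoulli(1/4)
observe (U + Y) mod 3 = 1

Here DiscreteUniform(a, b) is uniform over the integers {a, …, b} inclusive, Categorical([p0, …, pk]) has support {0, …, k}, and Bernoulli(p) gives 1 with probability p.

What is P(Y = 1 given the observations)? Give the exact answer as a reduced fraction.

P(Y = 1 | obs) = 3/5

Enumerate traces; 48 have nonzero weight after conditioning:
  (X=0, W=0, U=0, Y=1, Z=0) weight 1/35
  (X=0, W=0, U=0, Y=1, Z=1) weight 1/105
  (X=0, W=0, U=1, Y=0, Z=0) weight 1/210
  (X=0, W=0, U=1, Y=0, Z=1) weight 1/630
  (X=0, W=0, U=1, Y=3, Z=0) weight 1/140
  (X=0, W=0, U=1, Y=3, Z=1) weight 1/420
  (X=0, W=0, U=2, Y=2, Z=0) weight 1/140
  (X=0, W=0, U=2, Y=2, Z=1) weight 1/420
  … 40 more
Group by Y:
  weight(Y=0) = 1/35
  weight(Y=1) = 6/35
  weight(Y=2) = 3/70
  weight(Y=3) = 3/70
Total weight = 1/35 + 6/35 + 3/70 + 3/70 = 2/7
P(Y=0 | obs) = 1/35 / 2/7 = 1/10
P(Y=1 | obs) = 6/35 / 2/7 = 3/5
P(Y=2 | obs) = 3/70 / 2/7 = 3/20
P(Y=3 | obs) = 3/70 / 2/7 = 3/20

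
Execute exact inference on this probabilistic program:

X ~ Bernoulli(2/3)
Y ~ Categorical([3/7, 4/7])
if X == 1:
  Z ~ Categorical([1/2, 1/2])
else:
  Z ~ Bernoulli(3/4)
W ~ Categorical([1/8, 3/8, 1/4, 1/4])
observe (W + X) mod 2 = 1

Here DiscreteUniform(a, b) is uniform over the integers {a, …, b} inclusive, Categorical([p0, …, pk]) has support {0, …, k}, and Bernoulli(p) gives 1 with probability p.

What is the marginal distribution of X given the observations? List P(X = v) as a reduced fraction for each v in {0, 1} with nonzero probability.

P(X=0) = 5/11, P(X=1) = 6/11

Enumerate traces; 16 have nonzero weight after conditioning:
  (X=0, Y=0, Z=0, W=1) weight 3/224
  (X=0, Y=0, Z=0, W=3) weight 1/112
  (X=0, Y=0, Z=1, W=1) weight 9/224
  (X=0, Y=0, Z=1, W=3) weight 3/112
  (X=0, Y=1, Z=0, W=1) weight 1/56
  (X=0, Y=1, Z=0, W=3) weight 1/84
  (X=0, Y=1, Z=1, W=1) weight 3/56
  (X=0, Y=1, Z=1, W=3) weight 1/28
  (X=1, Y=0, Z=0, W=0) weight 1/56
  … 7 more
Group by X:
  weight(X=0) = 5/24
  weight(X=1) = 1/4
Total weight = 5/24 + 1/4 = 11/24
P(X=0 | obs) = 5/24 / 11/24 = 5/11
P(X=1 | obs) = 1/4 / 11/24 = 6/11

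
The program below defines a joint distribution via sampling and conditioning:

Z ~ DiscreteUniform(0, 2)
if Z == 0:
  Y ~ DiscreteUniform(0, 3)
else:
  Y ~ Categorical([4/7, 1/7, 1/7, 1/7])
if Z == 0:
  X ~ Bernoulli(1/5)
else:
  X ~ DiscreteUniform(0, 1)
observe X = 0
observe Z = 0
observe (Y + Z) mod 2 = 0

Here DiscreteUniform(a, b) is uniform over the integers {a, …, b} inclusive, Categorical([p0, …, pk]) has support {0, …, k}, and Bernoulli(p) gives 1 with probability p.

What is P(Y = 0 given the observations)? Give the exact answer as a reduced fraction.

P(Y = 0 | obs) = 1/2

Enumerate traces; 2 have nonzero weight after conditioning:
  (Z=0, Y=0, X=0) weight 1/15
  (Z=0, Y=2, X=0) weight 1/15
Group by Y:
  weight(Y=0) = 1/15
  weight(Y=2) = 1/15
Total weight = 1/15 + 1/15 = 2/15
P(Y=0 | obs) = 1/15 / 2/15 = 1/2
P(Y=2 | obs) = 1/15 / 2/15 = 1/2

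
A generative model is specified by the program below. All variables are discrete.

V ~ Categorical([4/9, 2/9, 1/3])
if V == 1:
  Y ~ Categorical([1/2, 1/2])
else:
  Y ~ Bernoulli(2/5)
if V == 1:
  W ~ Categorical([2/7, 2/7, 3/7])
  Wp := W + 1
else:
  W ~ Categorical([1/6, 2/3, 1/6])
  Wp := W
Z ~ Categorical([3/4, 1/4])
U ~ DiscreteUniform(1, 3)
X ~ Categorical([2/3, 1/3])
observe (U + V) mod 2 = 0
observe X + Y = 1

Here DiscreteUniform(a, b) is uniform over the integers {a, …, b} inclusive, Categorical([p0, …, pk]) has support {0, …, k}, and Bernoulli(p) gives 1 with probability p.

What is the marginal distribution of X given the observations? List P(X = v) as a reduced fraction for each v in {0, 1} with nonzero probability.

Enumerate traces; 48 have nonzero weight after conditioning:
  (V=0, Y=0, W=0, Z=0, U=2, X=1) weight 1/270
  (V=0, Y=0, W=0, Z=1, U=2, X=1) weight 1/810
  (V=0, Y=0, W=1, Z=0, U=2, X=1) weight 2/135
  (V=0, Y=0, W=1, Z=1, U=2, X=1) weight 2/405
  (V=0, Y=0, W=2, Z=0, U=2, X=1) weight 1/270
  (V=0, Y=0, W=2, Z=1, U=2, X=1) weight 1/810
  (V=0, Y=1, W=0, Z=0, U=2, X=0) weight 2/405
  (V=0, Y=1, W=0, Z=1, U=2, X=0) weight 2/1215
  … 40 more
Group by X:
  weight(X=0) = 16/135
  weight(X=1) = 31/405
Total weight = 16/135 + 31/405 = 79/405
P(X=0 | obs) = 16/135 / 79/405 = 48/79
P(X=1 | obs) = 31/405 / 79/405 = 31/79

P(X=0) = 48/79, P(X=1) = 31/79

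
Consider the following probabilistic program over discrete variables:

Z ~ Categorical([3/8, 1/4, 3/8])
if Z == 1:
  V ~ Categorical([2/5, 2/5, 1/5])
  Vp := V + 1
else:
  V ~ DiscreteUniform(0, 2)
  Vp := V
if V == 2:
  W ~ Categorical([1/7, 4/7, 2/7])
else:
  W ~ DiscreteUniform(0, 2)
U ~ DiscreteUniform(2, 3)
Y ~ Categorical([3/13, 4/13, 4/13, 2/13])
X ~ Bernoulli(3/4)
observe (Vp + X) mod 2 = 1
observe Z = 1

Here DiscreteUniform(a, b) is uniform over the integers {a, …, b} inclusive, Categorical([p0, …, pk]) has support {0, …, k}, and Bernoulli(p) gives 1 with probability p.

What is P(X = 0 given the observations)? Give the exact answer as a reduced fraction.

P(X = 0 | obs) = 1/3

Enumerate traces; 72 have nonzero weight after conditioning:
  (Z=1, V=0, W=0, U=2, Y=0, X=0) weight 1/1040
  (Z=1, V=0, W=0, U=2, Y=1, X=0) weight 1/780
  (Z=1, V=0, W=0, U=2, Y=2, X=0) weight 1/780
  (Z=1, V=0, W=0, U=2, Y=3, X=0) weight 1/1560
  (Z=1, V=0, W=0, U=3, Y=0, X=0) weight 1/1040
  (Z=1, V=0, W=0, U=3, Y=1, X=0) weight 1/780
  (Z=1, V=0, W=0, U=3, Y=2, X=0) weight 1/780
  (Z=1, V=0, W=0, U=3, Y=3, X=0) weight 1/1560
  (Z=1, V=1, W=0, U=2, Y=0, X=1) weight 3/1040
  … 63 more
Group by X:
  weight(X=0) = 3/80
  weight(X=1) = 3/40
Total weight = 3/80 + 3/40 = 9/80
P(X=0 | obs) = 3/80 / 9/80 = 1/3
P(X=1 | obs) = 3/40 / 9/80 = 2/3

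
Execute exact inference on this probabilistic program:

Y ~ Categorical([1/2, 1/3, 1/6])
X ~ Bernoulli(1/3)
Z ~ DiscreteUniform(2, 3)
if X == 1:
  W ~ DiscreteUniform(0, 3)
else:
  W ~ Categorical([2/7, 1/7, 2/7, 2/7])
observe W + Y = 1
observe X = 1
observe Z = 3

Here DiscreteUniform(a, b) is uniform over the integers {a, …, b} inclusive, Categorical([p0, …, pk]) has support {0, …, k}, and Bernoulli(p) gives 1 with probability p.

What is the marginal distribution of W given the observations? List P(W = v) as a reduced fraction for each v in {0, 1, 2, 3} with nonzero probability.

P(W=0) = 2/5, P(W=1) = 3/5

Enumerate traces; 2 have nonzero weight after conditioning:
  (Y=0, X=1, Z=3, W=1) weight 1/48
  (Y=1, X=1, Z=3, W=0) weight 1/72
Group by W:
  weight(W=0) = 1/72
  weight(W=1) = 1/48
Total weight = 1/72 + 1/48 = 5/144
P(W=0 | obs) = 1/72 / 5/144 = 2/5
P(W=1 | obs) = 1/48 / 5/144 = 3/5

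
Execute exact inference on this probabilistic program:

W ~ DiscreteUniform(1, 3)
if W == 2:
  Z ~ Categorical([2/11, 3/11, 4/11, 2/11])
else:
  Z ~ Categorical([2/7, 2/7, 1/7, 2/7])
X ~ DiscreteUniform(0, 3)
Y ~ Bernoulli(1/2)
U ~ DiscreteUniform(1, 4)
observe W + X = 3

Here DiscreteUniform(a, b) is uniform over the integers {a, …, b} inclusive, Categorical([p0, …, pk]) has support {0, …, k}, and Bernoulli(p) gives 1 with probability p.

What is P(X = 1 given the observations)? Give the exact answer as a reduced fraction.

P(X = 1 | obs) = 1/3

Enumerate traces; 96 have nonzero weight after conditioning:
  (W=1, Z=0, X=2, Y=0, U=1) weight 1/336
  (W=1, Z=0, X=2, Y=0, U=2) weight 1/336
  (W=1, Z=0, X=2, Y=0, U=3) weight 1/336
  (W=1, Z=0, X=2, Y=0, U=4) weight 1/336
  (W=1, Z=0, X=2, Y=1, U=1) weight 1/336
  (W=1, Z=0, X=2, Y=1, U=2) weight 1/336
  (W=1, Z=0, X=2, Y=1, U=3) weight 1/336
  (W=1, Z=0, X=2, Y=1, U=4) weight 1/336
  (W=2, Z=0, X=1, Y=0, U=1) weight 1/528
  (W=3, Z=0, X=0, Y=0, U=1) weight 1/336
  … 86 more
Group by X:
  weight(X=0) = 1/12
  weight(X=1) = 1/12
  weight(X=2) = 1/12
Total weight = 1/12 + 1/12 + 1/12 = 1/4
P(X=0 | obs) = 1/12 / 1/4 = 1/3
P(X=1 | obs) = 1/12 / 1/4 = 1/3
P(X=2 | obs) = 1/12 / 1/4 = 1/3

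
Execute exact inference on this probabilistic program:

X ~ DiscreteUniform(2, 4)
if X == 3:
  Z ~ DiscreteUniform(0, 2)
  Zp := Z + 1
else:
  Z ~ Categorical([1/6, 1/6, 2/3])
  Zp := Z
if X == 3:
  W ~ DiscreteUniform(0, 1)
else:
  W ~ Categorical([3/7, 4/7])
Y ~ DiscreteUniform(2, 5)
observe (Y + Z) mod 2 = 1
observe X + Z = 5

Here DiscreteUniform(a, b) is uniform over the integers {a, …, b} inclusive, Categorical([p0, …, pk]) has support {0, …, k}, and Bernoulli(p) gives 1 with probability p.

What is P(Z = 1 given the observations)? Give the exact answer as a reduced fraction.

P(Z = 1 | obs) = 1/3

Enumerate traces; 8 have nonzero weight after conditioning:
  (X=3, Z=2, W=0, Y=3) weight 1/72
  (X=3, Z=2, W=0, Y=5) weight 1/72
  (X=3, Z=2, W=1, Y=3) weight 1/72
  (X=3, Z=2, W=1, Y=5) weight 1/72
  (X=4, Z=1, W=0, Y=2) weight 1/168
  (X=4, Z=1, W=0, Y=4) weight 1/168
  (X=4, Z=1, W=1, Y=2) weight 1/126
  (X=4, Z=1, W=1, Y=4) weight 1/126
Group by Z:
  weight(Z=1) = 1/36
  weight(Z=2) = 1/18
Total weight = 1/36 + 1/18 = 1/12
P(Z=1 | obs) = 1/36 / 1/12 = 1/3
P(Z=2 | obs) = 1/18 / 1/12 = 2/3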